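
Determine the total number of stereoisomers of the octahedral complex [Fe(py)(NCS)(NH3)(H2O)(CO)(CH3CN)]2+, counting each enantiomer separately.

30

The six octahedral sites form three mutually perpendicular trans pairs.
Systematic enumeration (placing each ligand type in turn and discarding arrangements equivalent by rotation or reflection) gives 15 geometric isomers.
Of these, 15 lack any improper symmetry element and so occur as enantiomeric pairs, giving 15 + 15 = 30 stereoisomers in total.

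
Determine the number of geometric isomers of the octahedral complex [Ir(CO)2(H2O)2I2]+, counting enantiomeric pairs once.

An octahedron has six vertices in three trans pairs; every non-trans pair is cis.
There are 5 geometric isomers: CO trans, H2O trans, I trans; CO trans, H2O cis, I cis; CO cis, H2O cis, I trans; CO cis, H2O cis, I cis (chiral); CO cis, H2O trans, I cis.

5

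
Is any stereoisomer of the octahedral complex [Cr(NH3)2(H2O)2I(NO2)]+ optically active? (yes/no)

yes

The six octahedral sites form three mutually perpendicular trans pairs.
Systematic placement gives 6 geometric isomers: NH3 cis, H2O trans; NH3 trans, H2O trans; NH3 cis, H2O cis (3 arrangements, 2 chiral); NH3 trans, H2O cis.
Of these, 2 lack any improper symmetry element and so occur as enantiomeric pairs, giving 6 + 2 = 8 stereoisomers in total.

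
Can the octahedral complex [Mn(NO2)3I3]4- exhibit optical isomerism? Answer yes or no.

no

An octahedron has six vertices in three trans pairs; every non-trans pair is cis.
The distinct arrangements are (2 in all): NO2 mer; NO2 fac.
Each arrangement has an internal mirror plane or centre of symmetry, so none is chiral.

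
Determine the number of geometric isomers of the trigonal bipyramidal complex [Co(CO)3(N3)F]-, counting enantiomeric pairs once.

4

A trigonal bipyramid has two axial and three equatorial sites, which are chemically inequivalent.
Systematic placement gives 4 geometric isomers: N3 equatorial, F equatorial; N3 equatorial, F axial; N3 axial, F equatorial; N3 axial, F axial.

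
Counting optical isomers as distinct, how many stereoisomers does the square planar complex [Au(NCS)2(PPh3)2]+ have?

2

The distinct arrangements are (2 in all): NCS cis; NCS trans.
Each arrangement has an internal mirror plane or centre of symmetry, so none is chiral.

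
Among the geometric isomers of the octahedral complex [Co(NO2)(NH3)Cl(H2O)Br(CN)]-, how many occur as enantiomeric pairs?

15

An octahedron has six vertices in three trans pairs; every non-trans pair is cis.
Placing the ligands in turn and identifying arrangements related by rotation or reflection leaves 15 distinct geometric isomers.
Of these, 15 lack any improper symmetry element and so occur as enantiomeric pairs, giving 15 + 15 = 30 stereoisomers in total.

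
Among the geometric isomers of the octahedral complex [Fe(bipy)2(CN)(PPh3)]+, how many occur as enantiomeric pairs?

1

Each bipy is bidentate and must span two cis positions.
There are 2 geometric isomers: CN and PPh3 mutually trans; CN and PPh3 mutually cis (chiral).
One of these lacks any improper symmetry element and so occurs as an enantiomeric pair, giving 2 + 1 = 3 stereoisomers in total.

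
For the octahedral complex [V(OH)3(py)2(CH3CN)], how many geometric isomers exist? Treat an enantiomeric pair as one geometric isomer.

The distinct arrangements are (3 in all): OH mer, py trans; OH fac, py cis; OH mer, py cis.

3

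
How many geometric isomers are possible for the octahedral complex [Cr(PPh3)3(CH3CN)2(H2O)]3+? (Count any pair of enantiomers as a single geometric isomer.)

3

The six octahedral sites form three mutually perpendicular trans pairs.
Working through the distinct placements yields 3 geometric isomers: PPh3 mer, CH3CN trans; PPh3 mer, CH3CN cis; PPh3 fac, CH3CN cis.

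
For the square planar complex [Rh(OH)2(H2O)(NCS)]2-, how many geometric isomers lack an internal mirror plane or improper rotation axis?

0

Systematic placement gives 2 geometric isomers: OH cis; OH trans.
Each arrangement has an internal mirror plane or centre of symmetry, so none is chiral.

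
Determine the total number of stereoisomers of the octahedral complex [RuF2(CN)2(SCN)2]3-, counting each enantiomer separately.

6

The six octahedral sites form three mutually perpendicular trans pairs.
Working through the distinct placements yields 5 geometric isomers: F trans, CN trans, SCN trans; F cis, CN trans, SCN cis; F cis, CN cis, SCN trans; F cis, CN cis, SCN cis (chiral); F trans, CN cis, SCN cis.
One of these lacks any improper symmetry element and so occurs as an enantiomeric pair, giving 5 + 1 = 6 stereoisomers in total.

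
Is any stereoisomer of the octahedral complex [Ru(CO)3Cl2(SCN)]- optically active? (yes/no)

no

The six octahedral sites form three mutually perpendicular trans pairs.
There are 3 geometric isomers: CO mer, Cl cis; CO mer, Cl trans; CO fac, Cl cis.
Each arrangement has an internal mirror plane or centre of symmetry, so none is chiral.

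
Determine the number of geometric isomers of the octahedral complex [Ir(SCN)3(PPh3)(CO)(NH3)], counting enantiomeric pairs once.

4

There are 4 geometric isomers: SCN mer (3 arrangements); SCN fac (chiral).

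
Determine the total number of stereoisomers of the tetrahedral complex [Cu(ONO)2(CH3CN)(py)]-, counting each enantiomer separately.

In a tetrahedral complex all four positions are equivalent and every pair of ligands is adjacent — there is no cis/trans distinction.
Only one geometric arrangement is possible.

1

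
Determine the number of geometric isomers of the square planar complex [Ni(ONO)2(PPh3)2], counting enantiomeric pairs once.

2

Working through the distinct placements yields 2 geometric isomers: ONO cis; ONO trans.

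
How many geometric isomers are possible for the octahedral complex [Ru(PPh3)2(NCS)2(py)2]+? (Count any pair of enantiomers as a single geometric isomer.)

5

The six octahedral sites form three mutually perpendicular trans pairs.
Working through the distinct placements yields 5 geometric isomers: PPh3 trans, NCS trans, py trans; PPh3 cis, NCS trans, py cis; PPh3 cis, NCS cis, py trans; PPh3 cis, NCS cis, py cis (chiral); PPh3 trans, NCS cis, py cis.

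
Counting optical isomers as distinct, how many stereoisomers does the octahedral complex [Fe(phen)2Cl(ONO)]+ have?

3

The six octahedral sites form three mutually perpendicular trans pairs.
Each phen is bidentate and must span two cis positions.
Working through the distinct placements yields 2 geometric isomers: Cl and ONO mutually trans; Cl and ONO mutually cis (chiral).
One of these lacks any improper symmetry element and so occurs as an enantiomeric pair, giving 2 + 1 = 3 stereoisomers in total.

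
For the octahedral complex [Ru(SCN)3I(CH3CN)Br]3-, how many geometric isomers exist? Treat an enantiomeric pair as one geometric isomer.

The six octahedral sites form three mutually perpendicular trans pairs.
There are 4 geometric isomers: SCN mer (3 arrangements); SCN fac (chiral).

4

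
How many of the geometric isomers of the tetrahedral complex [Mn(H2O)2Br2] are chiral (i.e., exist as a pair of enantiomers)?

0

All four vertices of a tetrahedron are equivalent and mutually adjacent, so cis/trans isomerism cannot arise.
Only one geometric arrangement is possible.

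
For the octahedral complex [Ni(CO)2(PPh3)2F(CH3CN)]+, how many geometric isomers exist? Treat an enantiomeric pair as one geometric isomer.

The six octahedral sites form three mutually perpendicular trans pairs.
Working through the distinct placements yields 6 geometric isomers: CO cis, PPh3 trans; CO cis, PPh3 cis (3 arrangements, 2 chiral); CO trans, PPh3 trans; CO trans, PPh3 cis.

6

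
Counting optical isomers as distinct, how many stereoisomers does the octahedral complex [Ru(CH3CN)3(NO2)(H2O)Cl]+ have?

5

Systematic placement gives 4 geometric isomers: CH3CN mer (3 arrangements); CH3CN fac (chiral).
One of these lacks any improper symmetry element and so occurs as an enantiomeric pair, giving 4 + 1 = 5 stereoisomers in total.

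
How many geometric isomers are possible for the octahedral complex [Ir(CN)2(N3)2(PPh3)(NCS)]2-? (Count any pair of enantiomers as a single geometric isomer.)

6

In an octahedral complex each vertex has one trans partner and four cis neighbours.
There are 6 geometric isomers: CN trans, N3 trans; CN trans, N3 cis; CN cis, N3 cis (3 arrangements, 2 chiral); CN cis, N3 trans.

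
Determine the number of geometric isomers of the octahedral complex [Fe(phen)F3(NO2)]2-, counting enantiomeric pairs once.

In an octahedral complex each vertex has one trans partner and four cis neighbours.
Each phen is bidentate and must span two cis positions.
The distinct arrangements are (2 in all): F mer; F fac.

2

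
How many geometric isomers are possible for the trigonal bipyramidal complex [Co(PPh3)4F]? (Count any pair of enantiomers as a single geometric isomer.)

2

In a trigonal bipyramid the two axial positions differ from the three equatorial ones.
Working through the distinct placements yields 2 geometric isomers: F axial; F equatorial.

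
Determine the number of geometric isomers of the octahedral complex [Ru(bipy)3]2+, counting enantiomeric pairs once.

1

Each bipy is bidentate and must span two cis positions.
Only one geometric arrangement is possible; it has no improper symmetry element, so it exists as a pair of enantiomers (2 stereoisomers).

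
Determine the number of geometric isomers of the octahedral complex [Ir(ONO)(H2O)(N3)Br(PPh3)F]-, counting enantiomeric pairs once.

15

Placing the ligands in turn and identifying arrangements related by rotation or reflection leaves 15 distinct geometric isomers.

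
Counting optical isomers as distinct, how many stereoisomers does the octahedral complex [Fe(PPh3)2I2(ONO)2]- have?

An octahedron has six vertices in three trans pairs; every non-trans pair is cis.
The distinct arrangements are (5 in all): PPh3 trans, I trans, ONO trans; PPh3 cis, I trans, ONO cis; PPh3 trans, I cis, ONO cis; PPh3 cis, I cis, ONO cis (chiral); PPh3 cis, I cis, ONO trans.
One of these lacks any improper symmetry element and so occurs as an enantiomeric pair, giving 5 + 1 = 6 stereoisomers in total.

6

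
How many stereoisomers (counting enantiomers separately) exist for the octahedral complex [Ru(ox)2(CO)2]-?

3

An octahedron has six vertices in three trans pairs; every non-trans pair is cis.
Each ox is bidentate and must span two cis positions.
The distinct arrangements are (2 in all): CO trans; CO cis (chiral).
One of these lacks any improper symmetry element and so occurs as an enantiomeric pair, giving 2 + 1 = 3 stereoisomers in total.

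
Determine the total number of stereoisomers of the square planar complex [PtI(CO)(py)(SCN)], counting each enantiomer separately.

3

The distinct arrangements are (3 in all): (CO/SCN trans, I/py trans); (CO/py trans, I/SCN trans); (CO/I trans, SCN/py trans).
Each arrangement has an internal mirror plane or centre of symmetry, so none is chiral.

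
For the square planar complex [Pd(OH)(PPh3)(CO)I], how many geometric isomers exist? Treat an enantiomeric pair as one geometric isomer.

3

In a square planar complex each vertex has one trans partner and two cis neighbours.
There are 3 geometric isomers: (CO/OH trans, I/PPh3 trans); (CO/PPh3 trans, I/OH trans); (CO/I trans, OH/PPh3 trans).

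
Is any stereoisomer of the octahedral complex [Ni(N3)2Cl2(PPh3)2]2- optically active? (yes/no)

An octahedron has six vertices in three trans pairs; every non-trans pair is cis.
The distinct arrangements are (5 in all): N3 trans, Cl trans, PPh3 trans; N3 cis, Cl trans, PPh3 cis; N3 cis, Cl cis, PPh3 trans; N3 cis, Cl cis, PPh3 cis (chiral); N3 trans, Cl cis, PPh3 cis.
One of these lacks any improper symmetry element and so occurs as an enantiomeric pair, giving 5 + 1 = 6 stereoisomers in total.

yes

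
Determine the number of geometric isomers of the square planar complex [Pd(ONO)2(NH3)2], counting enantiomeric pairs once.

Working through the distinct placements yields 2 geometric isomers: ONO cis; ONO trans.

2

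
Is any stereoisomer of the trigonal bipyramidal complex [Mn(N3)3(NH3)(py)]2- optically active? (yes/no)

In a trigonal bipyramid the two axial positions differ from the three equatorial ones.
Systematic placement gives 4 geometric isomers: NH3 equatorial, py equatorial; NH3 axial, py equatorial; NH3 equatorial, py axial; NH3 axial, py axial.
Each arrangement has an internal mirror plane or centre of symmetry, so none is chiral.

no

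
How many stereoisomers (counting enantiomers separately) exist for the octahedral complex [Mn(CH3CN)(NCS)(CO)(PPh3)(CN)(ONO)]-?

Systematic enumeration (placing each ligand type in turn and discarding arrangements equivalent by rotation or reflection) gives 15 geometric isomers.
Of these, 15 lack any improper symmetry element and so occur as enantiomeric pairs, giving 15 + 15 = 30 stereoisomers in total.

30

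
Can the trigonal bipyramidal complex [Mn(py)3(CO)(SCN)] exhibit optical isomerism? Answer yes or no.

A trigonal bipyramid has two axial and three equatorial sites, which are chemically inequivalent.
Working through the distinct placements yields 4 geometric isomers: CO axial, SCN axial; CO axial, SCN equatorial; CO equatorial, SCN axial; CO equatorial, SCN equatorial.
Each arrangement has an internal mirror plane or centre of symmetry, so none is chiral.

no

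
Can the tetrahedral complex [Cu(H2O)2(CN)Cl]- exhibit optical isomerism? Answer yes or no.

no

In a tetrahedral complex all four positions are equivalent and every pair of ligands is adjacent — there is no cis/trans distinction.
Only one geometric arrangement is possible.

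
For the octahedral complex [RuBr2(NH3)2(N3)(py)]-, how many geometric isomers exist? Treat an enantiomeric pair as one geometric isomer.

6

In an octahedral complex each vertex has one trans partner and four cis neighbours.
The distinct arrangements are (6 in all): Br trans, NH3 cis; Br trans, NH3 trans; Br cis, NH3 cis (3 arrangements, 2 chiral); Br cis, NH3 trans.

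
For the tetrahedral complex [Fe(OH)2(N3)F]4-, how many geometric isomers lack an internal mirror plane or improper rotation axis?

0

In a tetrahedral complex all four positions are equivalent and every pair of ligands is adjacent — there is no cis/trans distinction.
Only one geometric arrangement is possible.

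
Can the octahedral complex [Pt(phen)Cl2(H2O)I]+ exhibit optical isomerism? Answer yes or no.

yes

An octahedron has six vertices in three trans pairs; every non-trans pair is cis.
Each phen is bidentate and must span two cis positions.
Working through the distinct placements yields 4 geometric isomers: Cl trans; Cl cis (3 arrangements, 2 chiral).
Of these, 2 lack any improper symmetry element and so occur as enantiomeric pairs, giving 4 + 2 = 6 stereoisomers in total.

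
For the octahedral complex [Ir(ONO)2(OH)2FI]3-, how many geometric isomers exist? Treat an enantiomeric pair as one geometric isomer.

In an octahedral complex each vertex has one trans partner and four cis neighbours.
The distinct arrangements are (6 in all): ONO trans, OH trans; ONO cis, OH cis (3 arrangements, 2 chiral); ONO trans, OH cis; ONO cis, OH trans.

6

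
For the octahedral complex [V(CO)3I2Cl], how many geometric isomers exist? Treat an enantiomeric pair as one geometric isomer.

There are 3 geometric isomers: CO mer, I trans; CO mer, I cis; CO fac, I cis.

3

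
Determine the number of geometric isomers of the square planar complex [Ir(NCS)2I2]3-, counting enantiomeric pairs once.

In a square planar complex each vertex has one trans partner and two cis neighbours.
There are 2 geometric isomers: NCS cis; NCS trans.

2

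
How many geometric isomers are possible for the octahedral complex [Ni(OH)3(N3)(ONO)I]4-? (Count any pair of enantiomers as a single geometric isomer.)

4

An octahedron has six vertices in three trans pairs; every non-trans pair is cis.
There are 4 geometric isomers: OH mer (3 arrangements); OH fac (chiral).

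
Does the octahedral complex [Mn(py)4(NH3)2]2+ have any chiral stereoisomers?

no

The six octahedral sites form three mutually perpendicular trans pairs.
There are 2 geometric isomers: NH3 trans; NH3 cis.
Each arrangement has an internal mirror plane or centre of symmetry, so none is chiral.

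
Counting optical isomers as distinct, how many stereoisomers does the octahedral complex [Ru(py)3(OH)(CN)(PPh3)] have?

5

The distinct arrangements are (4 in all): py mer (3 arrangements); py fac (chiral).
One of these lacks any improper symmetry element and so occurs as an enantiomeric pair, giving 4 + 1 = 5 stereoisomers in total.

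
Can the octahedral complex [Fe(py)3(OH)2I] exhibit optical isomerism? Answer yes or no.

no

Working through the distinct placements yields 3 geometric isomers: py mer, OH cis; py mer, OH trans; py fac, OH cis.
Each arrangement has an internal mirror plane or centre of symmetry, so none is chiral.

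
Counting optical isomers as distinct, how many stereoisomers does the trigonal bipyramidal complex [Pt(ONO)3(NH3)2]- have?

In a trigonal bipyramid the two axial positions differ from the three equatorial ones.
Working through the distinct placements yields 3 geometric isomers: NH3 both axial; NH3 one axial, one equatorial; NH3 both equatorial.
Each arrangement has an internal mirror plane or centre of symmetry, so none is chiral.

3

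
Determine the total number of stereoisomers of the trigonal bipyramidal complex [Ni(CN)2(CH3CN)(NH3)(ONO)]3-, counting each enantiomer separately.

10

A trigonal bipyramid has two axial and three equatorial sites, which are chemically inequivalent.
Systematic enumeration (placing each ligand type in turn and discarding arrangements equivalent by rotation or reflection) gives 7 geometric isomers.
Of these, 3 lack any improper symmetry element and so occur as enantiomeric pairs, giving 7 + 3 = 10 stereoisomers in total.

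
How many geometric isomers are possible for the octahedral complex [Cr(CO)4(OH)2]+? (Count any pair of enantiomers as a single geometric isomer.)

An octahedron has six vertices in three trans pairs; every non-trans pair is cis.
There are 2 geometric isomers: OH trans; OH cis.

2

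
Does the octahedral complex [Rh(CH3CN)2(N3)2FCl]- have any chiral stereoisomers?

yes

An octahedron has six vertices in three trans pairs; every non-trans pair is cis.
The distinct arrangements are (6 in all): CH3CN trans, N3 trans; CH3CN trans, N3 cis; CH3CN cis, N3 trans; CH3CN cis, N3 cis (3 arrangements, 2 chiral).
Of these, 2 lack any improper symmetry element and so occur as enantiomeric pairs, giving 6 + 2 = 8 stereoisomers in total.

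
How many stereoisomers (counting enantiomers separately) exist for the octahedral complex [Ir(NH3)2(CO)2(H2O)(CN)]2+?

In an octahedral complex each vertex has one trans partner and four cis neighbours.
The distinct arrangements are (6 in all): NH3 trans, CO cis; NH3 cis, CO cis (3 arrangements, 2 chiral); NH3 trans, CO trans; NH3 cis, CO trans.
Of these, 2 lack any improper symmetry element and so occur as enantiomeric pairs, giving 6 + 2 = 8 stereoisomers in total.

8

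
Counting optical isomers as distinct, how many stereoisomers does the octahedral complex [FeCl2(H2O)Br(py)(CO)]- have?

Exhaustive case analysis gives 9 geometric isomers.
Of these, 6 lack any improper symmetry element and so occur as enantiomeric pairs, giving 9 + 6 = 15 stereoisomers in total.

15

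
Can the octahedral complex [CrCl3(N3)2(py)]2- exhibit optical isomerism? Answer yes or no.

An octahedron has six vertices in three trans pairs; every non-trans pair is cis.
The distinct arrangements are (3 in all): Cl mer, N3 cis; Cl mer, N3 trans; Cl fac, N3 cis.
Each arrangement has an internal mirror plane or centre of symmetry, so none is chiral.

no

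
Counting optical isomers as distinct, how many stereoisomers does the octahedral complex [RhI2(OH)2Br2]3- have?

6

The six octahedral sites form three mutually perpendicular trans pairs.
There are 5 geometric isomers: I trans, OH trans, Br trans; I cis, OH cis, Br trans; I cis, OH trans, Br cis; I cis, OH cis, Br cis (chiral); I trans, OH cis, Br cis.
One of these lacks any improper symmetry element and so occurs as an enantiomeric pair, giving 5 + 1 = 6 stereoisomers in total.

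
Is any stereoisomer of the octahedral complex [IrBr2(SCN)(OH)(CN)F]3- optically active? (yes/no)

In an octahedral complex each vertex has one trans partner and four cis neighbours.
Exhaustive case analysis gives 9 geometric isomers.
Of these, 6 lack any improper symmetry element and so occur as enantiomeric pairs, giving 9 + 6 = 15 stereoisomers in total.

yes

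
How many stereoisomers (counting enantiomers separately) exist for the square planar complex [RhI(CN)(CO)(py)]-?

In a square planar complex each vertex has one trans partner and two cis neighbours.
The distinct arrangements are (3 in all): (CN/I trans, CO/py trans); (CN/py trans, CO/I trans); (CN/CO trans, I/py trans).
Each arrangement has an internal mirror plane or centre of symmetry, so none is chiral.

3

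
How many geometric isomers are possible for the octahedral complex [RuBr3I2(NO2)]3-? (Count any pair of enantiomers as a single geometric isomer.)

3

There are 3 geometric isomers: Br mer, I cis; Br mer, I trans; Br fac, I cis.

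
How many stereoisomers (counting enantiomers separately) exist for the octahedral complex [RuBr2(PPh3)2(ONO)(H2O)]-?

8

An octahedron has six vertices in three trans pairs; every non-trans pair is cis.
Working through the distinct placements yields 6 geometric isomers: Br trans, PPh3 trans; Br trans, PPh3 cis; Br cis, PPh3 trans; Br cis, PPh3 cis (3 arrangements, 2 chiral).
Of these, 2 lack any improper symmetry element and so occur as enantiomeric pairs, giving 6 + 2 = 8 stereoisomers in total.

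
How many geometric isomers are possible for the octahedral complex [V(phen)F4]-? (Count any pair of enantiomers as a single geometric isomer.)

1

The six octahedral sites form three mutually perpendicular trans pairs.
Each phen is bidentate and must span two cis positions.
Only one geometric arrangement is possible.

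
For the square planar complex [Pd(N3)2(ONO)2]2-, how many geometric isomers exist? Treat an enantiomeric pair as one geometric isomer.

2

A square has two trans pairs of vertices; adjacent vertices are cis.
Working through the distinct placements yields 2 geometric isomers: N3 cis; N3 trans.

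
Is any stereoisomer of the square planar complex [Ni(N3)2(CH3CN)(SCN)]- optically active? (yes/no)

no

There are 2 geometric isomers: N3 cis; N3 trans.
Each arrangement has an internal mirror plane or centre of symmetry, so none is chiral.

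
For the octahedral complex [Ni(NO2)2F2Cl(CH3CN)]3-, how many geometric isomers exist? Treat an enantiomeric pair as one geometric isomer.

6

Working through the distinct placements yields 6 geometric isomers: NO2 trans, F trans; NO2 cis, F cis (3 arrangements, 2 chiral); NO2 trans, F cis; NO2 cis, F trans.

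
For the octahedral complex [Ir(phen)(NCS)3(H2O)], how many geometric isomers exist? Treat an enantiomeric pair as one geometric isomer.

An octahedron has six vertices in three trans pairs; every non-trans pair is cis.
Each phen is bidentate and must span two cis positions.
The distinct arrangements are (2 in all): NCS fac; NCS mer.

2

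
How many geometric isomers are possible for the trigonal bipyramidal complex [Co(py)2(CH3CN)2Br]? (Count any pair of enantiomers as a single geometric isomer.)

5

In a trigonal bipyramid the two axial positions differ from the three equatorial ones.
Exhaustive case analysis gives 5 geometric isomers.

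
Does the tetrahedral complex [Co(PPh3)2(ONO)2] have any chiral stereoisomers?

no

In a tetrahedral complex all four positions are equivalent and every pair of ligands is adjacent — there is no cis/trans distinction.
Only one geometric arrangement is possible.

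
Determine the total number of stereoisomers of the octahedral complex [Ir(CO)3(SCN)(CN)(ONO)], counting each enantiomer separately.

5

There are 4 geometric isomers: CO mer (3 arrangements); CO fac (chiral).
One of these lacks any improper symmetry element and so occurs as an enantiomeric pair, giving 4 + 1 = 5 stereoisomers in total.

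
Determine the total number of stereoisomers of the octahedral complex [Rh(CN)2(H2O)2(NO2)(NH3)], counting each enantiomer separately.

Working through the distinct placements yields 6 geometric isomers: CN trans, H2O trans; CN trans, H2O cis; CN cis, H2O cis (3 arrangements, 2 chiral); CN cis, H2O trans.
Of these, 2 lack any improper symmetry element and so occur as enantiomeric pairs, giving 6 + 2 = 8 stereoisomers in total.

8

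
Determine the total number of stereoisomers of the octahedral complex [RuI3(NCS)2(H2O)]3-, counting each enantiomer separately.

The six octahedral sites form three mutually perpendicular trans pairs.
Systematic placement gives 3 geometric isomers: I mer, NCS trans; I fac, NCS cis; I mer, NCS cis.
Each arrangement has an internal mirror plane or centre of symmetry, so none is chiral.

3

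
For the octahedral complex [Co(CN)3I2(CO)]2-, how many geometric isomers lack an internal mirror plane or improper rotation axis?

0

In an octahedral complex each vertex has one trans partner and four cis neighbours.
There are 3 geometric isomers: CN mer, I trans; CN mer, I cis; CN fac, I cis.
Each arrangement has an internal mirror plane or centre of symmetry, so none is chiral.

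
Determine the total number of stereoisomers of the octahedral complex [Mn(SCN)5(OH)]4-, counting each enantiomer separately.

Only one geometric arrangement is possible.

1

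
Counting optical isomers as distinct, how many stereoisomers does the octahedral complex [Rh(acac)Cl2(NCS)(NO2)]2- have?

The six octahedral sites form three mutually perpendicular trans pairs.
Each acac is bidentate and must span two cis positions.
Systematic placement gives 4 geometric isomers: Cl trans; Cl cis (3 arrangements, 2 chiral).
Of these, 2 lack any improper symmetry element and so occur as enantiomeric pairs, giving 4 + 2 = 6 stereoisomers in total.

6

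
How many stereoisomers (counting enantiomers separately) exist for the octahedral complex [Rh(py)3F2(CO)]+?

3

Systematic placement gives 3 geometric isomers: py mer, F cis; py mer, F trans; py fac, F cis.
Each arrangement has an internal mirror plane or centre of symmetry, so none is chiral.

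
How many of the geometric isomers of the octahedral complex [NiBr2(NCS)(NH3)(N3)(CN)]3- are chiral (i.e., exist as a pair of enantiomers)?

The six octahedral sites form three mutually perpendicular trans pairs.
Exhaustive case analysis gives 9 geometric isomers.
Of these, 6 lack any improper symmetry element and so occur as enantiomeric pairs, giving 9 + 6 = 15 stereoisomers in total.

6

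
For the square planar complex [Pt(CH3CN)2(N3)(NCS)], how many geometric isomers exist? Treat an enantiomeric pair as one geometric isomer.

In a square planar complex each vertex has one trans partner and two cis neighbours.
The distinct arrangements are (2 in all): CH3CN cis; CH3CN trans.

2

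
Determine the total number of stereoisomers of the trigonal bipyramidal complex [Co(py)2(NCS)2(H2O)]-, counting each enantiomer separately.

In a trigonal bipyramid the two axial positions differ from the three equatorial ones.
Systematic enumeration (placing each ligand type in turn and discarding arrangements equivalent by rotation or reflection) gives 5 geometric isomers.
One of these lacks any improper symmetry element and so occurs as an enantiomeric pair, giving 5 + 1 = 6 stereoisomers in total.

6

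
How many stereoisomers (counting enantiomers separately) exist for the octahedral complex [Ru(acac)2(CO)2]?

The six octahedral sites form three mutually perpendicular trans pairs.
Each acac is bidentate and must span two cis positions.
There are 2 geometric isomers: CO trans; CO cis (chiral).
One of these lacks any improper symmetry element and so occurs as an enantiomeric pair, giving 2 + 1 = 3 stereoisomers in total.

3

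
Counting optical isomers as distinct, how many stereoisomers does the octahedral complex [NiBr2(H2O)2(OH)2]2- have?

6

The six octahedral sites form three mutually perpendicular trans pairs.
There are 5 geometric isomers: Br trans, H2O trans, OH trans; Br trans, H2O cis, OH cis; Br cis, H2O cis, OH trans; Br cis, H2O cis, OH cis (chiral); Br cis, H2O trans, OH cis.
One of these lacks any improper symmetry element and so occurs as an enantiomeric pair, giving 5 + 1 = 6 stereoisomers in total.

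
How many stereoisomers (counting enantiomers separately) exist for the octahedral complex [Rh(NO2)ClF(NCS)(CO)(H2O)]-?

The six octahedral sites form three mutually perpendicular trans pairs.
Exhaustive case analysis gives 15 geometric isomers.
Of these, 15 lack any improper symmetry element and so occur as enantiomeric pairs, giving 15 + 15 = 30 stereoisomers in total.

30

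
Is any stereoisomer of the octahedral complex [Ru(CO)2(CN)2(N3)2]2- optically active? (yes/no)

An octahedron has six vertices in three trans pairs; every non-trans pair is cis.
Working through the distinct placements yields 5 geometric isomers: CO trans, CN trans, N3 trans; CO cis, CN trans, N3 cis; CO cis, CN cis, N3 trans; CO cis, CN cis, N3 cis (chiral); CO trans, CN cis, N3 cis.
One of these lacks any improper symmetry element and so occurs as an enantiomeric pair, giving 5 + 1 = 6 stereoisomers in total.

yes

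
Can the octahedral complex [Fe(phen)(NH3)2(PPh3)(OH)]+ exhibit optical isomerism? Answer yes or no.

Each phen is bidentate and must span two cis positions.
The distinct arrangements are (4 in all): NH3 trans; NH3 cis (3 arrangements, 2 chiral).
Of these, 2 lack any improper symmetry element and so occur as enantiomeric pairs, giving 4 + 2 = 6 stereoisomers in total.

yes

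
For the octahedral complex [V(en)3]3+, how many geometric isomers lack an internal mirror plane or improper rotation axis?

An octahedron has six vertices in three trans pairs; every non-trans pair is cis.
Each en is bidentate and must span two cis positions.
Only one geometric arrangement is possible; it has no improper symmetry element, so it exists as a pair of enantiomers (2 stereoisomers).

1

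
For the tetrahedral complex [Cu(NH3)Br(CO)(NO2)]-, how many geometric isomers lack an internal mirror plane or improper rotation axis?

All four vertices of a tetrahedron are equivalent and mutually adjacent, so cis/trans isomerism cannot arise.
Only one geometric arrangement is possible; it has no improper symmetry element, so it exists as a pair of enantiomers (2 stereoisomers).

1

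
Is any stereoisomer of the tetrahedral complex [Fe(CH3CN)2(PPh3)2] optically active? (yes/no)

no

Only one geometric arrangement is possible.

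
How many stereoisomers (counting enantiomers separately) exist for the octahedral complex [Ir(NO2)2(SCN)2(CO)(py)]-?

8

The distinct arrangements are (6 in all): NO2 cis, SCN cis (3 arrangements, 2 chiral); NO2 cis, SCN trans; NO2 trans, SCN cis; NO2 trans, SCN trans.
Of these, 2 lack any improper symmetry element and so occur as enantiomeric pairs, giving 6 + 2 = 8 stereoisomers in total.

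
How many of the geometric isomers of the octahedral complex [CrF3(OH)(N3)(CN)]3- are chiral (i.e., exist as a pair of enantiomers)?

The six octahedral sites form three mutually perpendicular trans pairs.
Systematic placement gives 4 geometric isomers: F mer (3 arrangements); F fac (chiral).
One of these lacks any improper symmetry element and so occurs as an enantiomeric pair, giving 4 + 1 = 5 stereoisomers in total.

1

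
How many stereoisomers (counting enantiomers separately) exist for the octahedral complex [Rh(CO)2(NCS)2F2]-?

In an octahedral complex each vertex has one trans partner and four cis neighbours.
Working through the distinct placements yields 5 geometric isomers: CO trans, NCS trans, F trans; CO trans, NCS cis, F cis; CO cis, NCS trans, F cis; CO cis, NCS cis, F cis (chiral); CO cis, NCS cis, F trans.
One of these lacks any improper symmetry element and so occurs as an enantiomeric pair, giving 5 + 1 = 6 stereoisomers in total.

6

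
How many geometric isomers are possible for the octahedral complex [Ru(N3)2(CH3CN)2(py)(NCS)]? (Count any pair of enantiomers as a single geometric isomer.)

6

In an octahedral complex each vertex has one trans partner and four cis neighbours.
The distinct arrangements are (6 in all): N3 trans, CH3CN trans; N3 cis, CH3CN trans; N3 cis, CH3CN cis (3 arrangements, 2 chiral); N3 trans, CH3CN cis.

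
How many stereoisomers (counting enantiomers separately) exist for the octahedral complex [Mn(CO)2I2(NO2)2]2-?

Working through the distinct placements yields 5 geometric isomers: CO trans, I trans, NO2 trans; CO trans, I cis, NO2 cis; CO cis, I cis, NO2 trans; CO cis, I cis, NO2 cis (chiral); CO cis, I trans, NO2 cis.
One of these lacks any improper symmetry element and so occurs as an enantiomeric pair, giving 5 + 1 = 6 stereoisomers in total.

6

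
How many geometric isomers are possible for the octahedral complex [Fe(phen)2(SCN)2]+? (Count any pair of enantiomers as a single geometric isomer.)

2

Each phen is bidentate and must span two cis positions.
Working through the distinct placements yields 2 geometric isomers: SCN trans; SCN cis (chiral).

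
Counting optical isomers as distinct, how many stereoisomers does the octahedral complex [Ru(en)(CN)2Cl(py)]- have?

6

The six octahedral sites form three mutually perpendicular trans pairs.
Each en is bidentate and must span two cis positions.
There are 4 geometric isomers: CN trans; CN cis (3 arrangements, 2 chiral).
Of these, 2 lack any improper symmetry element and so occur as enantiomeric pairs, giving 4 + 2 = 6 stereoisomers in total.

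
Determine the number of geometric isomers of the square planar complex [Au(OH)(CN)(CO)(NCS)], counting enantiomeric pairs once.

In a square planar complex each vertex has one trans partner and two cis neighbours.
Systematic placement gives 3 geometric isomers: (CN/NCS trans, CO/OH trans); (CN/OH trans, CO/NCS trans); (CN/CO trans, NCS/OH trans).

3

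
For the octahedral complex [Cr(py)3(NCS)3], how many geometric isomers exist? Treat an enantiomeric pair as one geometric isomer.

2

The six octahedral sites form three mutually perpendicular trans pairs.
Working through the distinct placements yields 2 geometric isomers: py mer; py fac.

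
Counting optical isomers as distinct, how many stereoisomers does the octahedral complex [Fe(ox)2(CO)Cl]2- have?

3

In an octahedral complex each vertex has one trans partner and four cis neighbours.
Each ox is bidentate and must span two cis positions.
The distinct arrangements are (2 in all): CO and Cl mutually trans; CO and Cl mutually cis (chiral).
One of these lacks any improper symmetry element and so occurs as an enantiomeric pair, giving 2 + 1 = 3 stereoisomers in total.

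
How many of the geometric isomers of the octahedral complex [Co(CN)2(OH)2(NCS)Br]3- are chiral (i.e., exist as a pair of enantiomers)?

An octahedron has six vertices in three trans pairs; every non-trans pair is cis.
The distinct arrangements are (6 in all): CN cis, OH trans; CN cis, OH cis (3 arrangements, 2 chiral); CN trans, OH trans; CN trans, OH cis.
Of these, 2 lack any improper symmetry element and so occur as enantiomeric pairs, giving 6 + 2 = 8 stereoisomers in total.

2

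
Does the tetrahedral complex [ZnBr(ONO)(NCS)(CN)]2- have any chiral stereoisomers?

yes

Only one geometric arrangement is possible; it has no improper symmetry element, so it exists as a pair of enantiomers (2 stereoisomers).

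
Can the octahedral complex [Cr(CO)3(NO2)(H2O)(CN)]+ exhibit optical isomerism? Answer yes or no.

yes

An octahedron has six vertices in three trans pairs; every non-trans pair is cis.
Systematic placement gives 4 geometric isomers: CO mer (3 arrangements); CO fac (chiral).
One of these lacks any improper symmetry element and so occurs as an enantiomeric pair, giving 4 + 1 = 5 stereoisomers in total.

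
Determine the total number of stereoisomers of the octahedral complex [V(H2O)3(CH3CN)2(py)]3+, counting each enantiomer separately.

In an octahedral complex each vertex has one trans partner and four cis neighbours.
Working through the distinct placements yields 3 geometric isomers: H2O mer, CH3CN trans; H2O fac, CH3CN cis; H2O mer, CH3CN cis.
Each arrangement has an internal mirror plane or centre of symmetry, so none is chiral.

3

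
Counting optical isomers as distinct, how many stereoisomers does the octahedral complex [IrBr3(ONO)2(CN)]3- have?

An octahedron has six vertices in three trans pairs; every non-trans pair is cis.
Systematic placement gives 3 geometric isomers: Br mer, ONO trans; Br mer, ONO cis; Br fac, ONO cis.
Each arrangement has an internal mirror plane or centre of symmetry, so none is chiral.

3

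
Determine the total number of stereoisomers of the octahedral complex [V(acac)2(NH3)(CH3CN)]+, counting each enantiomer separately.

3

The six octahedral sites form three mutually perpendicular trans pairs.
Each acac is bidentate and must span two cis positions.
The distinct arrangements are (2 in all): NH3 and CH3CN mutually trans; NH3 and CH3CN mutually cis (chiral).
One of these lacks any improper symmetry element and so occurs as an enantiomeric pair, giving 2 + 1 = 3 stereoisomers in total.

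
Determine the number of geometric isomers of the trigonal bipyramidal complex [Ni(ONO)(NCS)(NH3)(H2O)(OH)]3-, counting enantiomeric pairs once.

Systematic enumeration (placing each ligand type in turn and discarding arrangements equivalent by rotation or reflection) gives 10 geometric isomers.

10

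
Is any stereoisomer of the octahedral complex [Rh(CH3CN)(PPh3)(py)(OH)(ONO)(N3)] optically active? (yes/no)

yes

The six octahedral sites form three mutually perpendicular trans pairs.
Placing the ligands in turn and identifying arrangements related by rotation or reflection leaves 15 distinct geometric isomers.
Of these, 15 lack any improper symmetry element and so occur as enantiomeric pairs, giving 15 + 15 = 30 stereoisomers in total.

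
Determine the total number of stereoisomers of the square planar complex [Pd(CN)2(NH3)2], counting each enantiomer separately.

2

A square has two trans pairs of vertices; adjacent vertices are cis.
There are 2 geometric isomers: CN cis; CN trans.
Each arrangement has an internal mirror plane or centre of symmetry, so none is chiral.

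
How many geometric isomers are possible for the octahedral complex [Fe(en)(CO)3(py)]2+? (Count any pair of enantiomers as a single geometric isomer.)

The six octahedral sites form three mutually perpendicular trans pairs.
Each en is bidentate and must span two cis positions.
The distinct arrangements are (2 in all): CO mer; CO fac.

2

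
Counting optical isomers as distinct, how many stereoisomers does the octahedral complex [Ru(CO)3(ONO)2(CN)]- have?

There are 3 geometric isomers: CO mer, ONO trans; CO fac, ONO cis; CO mer, ONO cis.
Each arrangement has an internal mirror plane or centre of symmetry, so none is chiral.

3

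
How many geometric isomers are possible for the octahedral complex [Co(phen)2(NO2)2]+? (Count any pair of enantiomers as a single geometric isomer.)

2

Each phen is bidentate and must span two cis positions.
Working through the distinct placements yields 2 geometric isomers: NO2 trans; NO2 cis (chiral).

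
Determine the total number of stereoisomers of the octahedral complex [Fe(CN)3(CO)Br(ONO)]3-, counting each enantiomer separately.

In an octahedral complex each vertex has one trans partner and four cis neighbours.
The distinct arrangements are (4 in all): CN mer (3 arrangements); CN fac (chiral).
One of these lacks any improper symmetry element and so occurs as an enantiomeric pair, giving 4 + 1 = 5 stereoisomers in total.

5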